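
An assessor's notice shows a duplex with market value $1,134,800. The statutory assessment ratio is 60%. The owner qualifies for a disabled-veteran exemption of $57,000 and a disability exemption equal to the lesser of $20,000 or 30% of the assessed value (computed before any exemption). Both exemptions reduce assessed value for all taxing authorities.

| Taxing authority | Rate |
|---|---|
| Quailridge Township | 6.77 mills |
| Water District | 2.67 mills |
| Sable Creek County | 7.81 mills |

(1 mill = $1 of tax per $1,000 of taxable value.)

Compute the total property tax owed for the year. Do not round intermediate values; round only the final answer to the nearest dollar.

$10,417

Assessed value = $1,134,800 × 0.6 = $680,880
Disability exemption = min($20,000, 30% × $680,880) = min($20,000, $204,264) = $20,000 (dollar cap binds)
Taxable value = $680,880 − $57,000 − $20,000 = $603,880
Quailridge Township: $603,880 × 0.00677 = $4,088.2676
Water District: $603,880 × 0.00267 = $1,612.3596
Sable Creek County: $603,880 × 0.00781 = $4,716.3028
Total = $10,416.93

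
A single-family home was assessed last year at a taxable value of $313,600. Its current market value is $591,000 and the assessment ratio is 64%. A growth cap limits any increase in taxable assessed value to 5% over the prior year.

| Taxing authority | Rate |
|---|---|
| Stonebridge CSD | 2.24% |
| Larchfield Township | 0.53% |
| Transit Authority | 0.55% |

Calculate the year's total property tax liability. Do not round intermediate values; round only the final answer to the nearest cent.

$10,932.10

Uncapped assessed value = $591,000 × 0.64 = $378,240
Cap limit = $313,600 × 1.05 = $329,280
Taxable assessed value = min($378,240, $329,280) = $329,280 (cap binds)
Stonebridge CSD: $329,280 × 0.0224 = $7,375.872
Larchfield Township: $329,280 × 0.0053 = $1,745.184
Transit Authority: $329,280 × 0.0055 = $1,811.04
Total = $10,932.096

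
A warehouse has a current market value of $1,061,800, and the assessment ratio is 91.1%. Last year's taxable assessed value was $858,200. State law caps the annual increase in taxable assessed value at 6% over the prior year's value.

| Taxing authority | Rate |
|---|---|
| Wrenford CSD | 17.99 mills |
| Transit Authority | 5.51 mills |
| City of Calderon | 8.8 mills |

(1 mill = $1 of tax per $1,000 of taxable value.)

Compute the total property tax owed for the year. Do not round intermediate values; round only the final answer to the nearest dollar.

Uncapped assessed value = $1,061,800 × 0.911 = $967,299.8
Cap limit = $858,200 × 1.06 = $909,692
Taxable assessed value = min($967,299.8, $909,692) = $909,692 (cap binds)
Wrenford CSD: $909,692 × 0.01799 = $16,365.35908
Transit Authority: $909,692 × 0.00551 = $5,012.40292
City of Calderon: $909,692 × 0.0088 = $8,005.2896
Total = $29,383.0516

$29,383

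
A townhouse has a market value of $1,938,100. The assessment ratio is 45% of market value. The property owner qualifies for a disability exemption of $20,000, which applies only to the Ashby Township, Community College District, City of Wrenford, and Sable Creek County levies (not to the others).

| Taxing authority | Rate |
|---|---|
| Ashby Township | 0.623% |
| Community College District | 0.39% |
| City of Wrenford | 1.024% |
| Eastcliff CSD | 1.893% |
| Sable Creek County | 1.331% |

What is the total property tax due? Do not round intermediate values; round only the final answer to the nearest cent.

Assessed value = $1,938,100 × 0.45 = $872,145
Ashby Township: ($872,145 − $20,000) × 0.00623 = $852,145 × 0.00623 = $5,308.86335
Community College District: ($872,145 − $20,000) × 0.0039 = $852,145 × 0.0039 = $3,323.3655
City of Wrenford: ($872,145 − $20,000) × 0.01024 = $852,145 × 0.01024 = $8,725.9648
Eastcliff CSD: $872,145 × 0.01893 = $16,509.70485
Sable Creek County: ($872,145 − $20,000) × 0.01331 = $852,145 × 0.01331 = $11,342.04995
Total = $45,209.94845

$45,209.95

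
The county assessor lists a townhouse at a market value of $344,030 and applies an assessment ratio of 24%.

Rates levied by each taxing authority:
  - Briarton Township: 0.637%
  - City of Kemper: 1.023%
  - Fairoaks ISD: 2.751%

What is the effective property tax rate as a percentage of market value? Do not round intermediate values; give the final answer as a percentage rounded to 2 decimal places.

Assessed value = $344,030 × 0.24 = $82,567.2
Briarton Township: $82,567.2 × 0.00637 = $525.953064
City of Kemper: $82,567.2 × 0.01023 = $844.662456
Fairoaks ISD: $82,567.2 × 0.02751 = $2,271.423672
Total tax = $3,642.039192
Effective rate = $3,642.039192 ÷ $344,030 = 1.06% of market value

1.06%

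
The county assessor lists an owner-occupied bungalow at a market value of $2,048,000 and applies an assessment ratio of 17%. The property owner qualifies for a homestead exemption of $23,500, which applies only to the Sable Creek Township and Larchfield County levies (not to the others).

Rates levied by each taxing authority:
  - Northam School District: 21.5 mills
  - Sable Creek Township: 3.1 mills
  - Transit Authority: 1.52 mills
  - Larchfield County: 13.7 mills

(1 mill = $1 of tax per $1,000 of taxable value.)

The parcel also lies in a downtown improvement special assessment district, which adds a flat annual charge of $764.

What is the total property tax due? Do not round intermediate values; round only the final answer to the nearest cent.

$14,232.93

Assessed value = $2,048,000 × 0.17 = $348,160
Northam School District: $348,160 × 0.0215 = $7,485.44
Sable Creek Township: ($348,160 − $23,500) × 0.0031 = $324,660 × 0.0031 = $1,006.446
Transit Authority: $348,160 × 0.00152 = $529.2032
Larchfield County: ($348,160 − $23,500) × 0.0137 = $324,660 × 0.0137 = $4,447.842
Levies subtotal = $13,468.9312
Total = $13,468.9312 + $764 = $14,232.9312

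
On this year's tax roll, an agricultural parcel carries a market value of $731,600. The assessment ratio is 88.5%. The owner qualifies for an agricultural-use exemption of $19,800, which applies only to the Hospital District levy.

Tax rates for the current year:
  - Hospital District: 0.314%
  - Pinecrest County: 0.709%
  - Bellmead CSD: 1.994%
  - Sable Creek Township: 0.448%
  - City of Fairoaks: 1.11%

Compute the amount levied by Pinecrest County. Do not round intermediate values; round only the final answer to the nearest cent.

Assessed value = $731,600 × 0.885 = $647,466
Pinecrest County taxable value = $647,466 (exemption does not apply)
Pinecrest County levy = $647,466 × 0.00709 = $4,590.53394

$4,590.53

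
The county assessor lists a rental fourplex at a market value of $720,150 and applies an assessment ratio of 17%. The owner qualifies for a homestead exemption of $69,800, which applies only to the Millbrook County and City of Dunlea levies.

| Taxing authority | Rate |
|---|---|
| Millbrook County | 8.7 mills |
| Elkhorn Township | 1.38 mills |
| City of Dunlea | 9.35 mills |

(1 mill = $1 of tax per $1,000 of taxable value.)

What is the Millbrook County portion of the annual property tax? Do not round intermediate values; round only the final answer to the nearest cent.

$457.84

Assessed value = $720,150 × 0.17 = $122,425.5
Millbrook County taxable value = $122,425.5 − $69,800 = $52,625.5
Millbrook County levy = $52,625.5 × 0.0087 = $457.84185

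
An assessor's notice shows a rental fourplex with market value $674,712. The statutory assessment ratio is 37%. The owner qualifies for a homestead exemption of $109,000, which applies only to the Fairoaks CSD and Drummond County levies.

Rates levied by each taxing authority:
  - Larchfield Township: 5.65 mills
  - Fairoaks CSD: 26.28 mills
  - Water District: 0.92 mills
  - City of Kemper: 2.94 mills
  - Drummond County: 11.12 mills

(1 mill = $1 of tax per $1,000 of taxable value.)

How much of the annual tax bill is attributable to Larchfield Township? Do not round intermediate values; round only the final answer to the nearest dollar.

$1,410

Assessed value = $674,712 × 0.37 = $249,643.44
Larchfield Township taxable value = $249,643.44 (exemption does not apply)
Larchfield Township levy = $249,643.44 × 0.00565 = $1,410.485436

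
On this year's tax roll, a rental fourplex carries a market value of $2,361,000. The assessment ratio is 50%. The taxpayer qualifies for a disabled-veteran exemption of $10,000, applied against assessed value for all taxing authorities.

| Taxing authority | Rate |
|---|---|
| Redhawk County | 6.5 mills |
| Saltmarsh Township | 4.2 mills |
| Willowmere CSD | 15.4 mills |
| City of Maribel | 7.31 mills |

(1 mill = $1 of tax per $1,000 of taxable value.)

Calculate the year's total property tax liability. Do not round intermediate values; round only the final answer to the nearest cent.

Assessed value = $2,361,000 × 0.5 = $1,180,500
Taxable value = $1,180,500 − $10,000 = $1,170,500
Redhawk County: $1,170,500 × 0.0065 = $7,608.25
Saltmarsh Township: $1,170,500 × 0.0042 = $4,916.1
Willowmere CSD: $1,170,500 × 0.0154 = $18,025.7
City of Maribel: $1,170,500 × 0.00731 = $8,556.355
Total = $7,608.25 + $4,916.1 + $18,025.7 + $8,556.355 = $39,106.405

$39,106.41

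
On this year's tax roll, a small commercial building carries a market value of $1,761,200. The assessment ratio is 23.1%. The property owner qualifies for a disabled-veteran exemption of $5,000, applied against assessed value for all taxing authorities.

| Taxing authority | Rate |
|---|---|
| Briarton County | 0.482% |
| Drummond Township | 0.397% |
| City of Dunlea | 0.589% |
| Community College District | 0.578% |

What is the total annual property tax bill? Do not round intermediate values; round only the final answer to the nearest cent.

Assessed value = $1,761,200 × 0.231 = $406,837.2
Taxable value = $406,837.2 − $5,000 = $401,837.2
Briarton County: $401,837.2 × 0.00482 = $1,936.855304
Drummond Township: $401,837.2 × 0.00397 = $1,595.293684
City of Dunlea: $401,837.2 × 0.00589 = $2,366.821108
Community College District: $401,837.2 × 0.00578 = $2,322.619016
Total = $1,936.855304 + $1,595.293684 + $2,366.821108 + $2,322.619016 = $8,221.589112

$8,221.59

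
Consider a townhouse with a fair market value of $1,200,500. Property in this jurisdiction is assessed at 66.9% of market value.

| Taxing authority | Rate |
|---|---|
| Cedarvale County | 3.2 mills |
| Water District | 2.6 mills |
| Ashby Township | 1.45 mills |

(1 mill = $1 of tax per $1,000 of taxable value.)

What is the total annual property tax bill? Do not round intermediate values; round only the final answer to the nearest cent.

$5,822.73

Assessed value = $1,200,500 × 0.669 = $803,134.5
Cedarvale County: $803,134.5 × 0.0032 = $2,570.0304
Water District: $803,134.5 × 0.0026 = $2,088.1497
Ashby Township: $803,134.5 × 0.00145 = $1,164.545025
Total = $2,570.0304 + $2,088.1497 + $1,164.545025 = $5,822.725125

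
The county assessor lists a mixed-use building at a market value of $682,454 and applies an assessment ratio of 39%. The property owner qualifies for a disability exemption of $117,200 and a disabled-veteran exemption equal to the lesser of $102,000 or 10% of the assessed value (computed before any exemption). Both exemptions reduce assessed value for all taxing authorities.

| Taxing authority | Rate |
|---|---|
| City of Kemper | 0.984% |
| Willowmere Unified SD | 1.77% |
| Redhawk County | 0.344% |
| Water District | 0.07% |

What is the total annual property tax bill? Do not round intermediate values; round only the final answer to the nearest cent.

$3,875.77

Assessed value = $682,454 × 0.39 = $266,157.06
Disabled-veteran exemption = min($102,000, 10% × $266,157.06) = min($102,000, $26,615.706) = $26,615.706 (percentage binds)
Taxable value = $266,157.06 − $117,200 − $26,615.706 = $122,341.354
City of Kemper: $122,341.354 × 0.00984 = $1,203.83892336
Willowmere Unified SD: $122,341.354 × 0.0177 = $2,165.4419658
Redhawk County: $122,341.354 × 0.00344 = $420.85425776
Water District: $122,341.354 × 0.0007 = $85.6389478
Total = $3,875.77409472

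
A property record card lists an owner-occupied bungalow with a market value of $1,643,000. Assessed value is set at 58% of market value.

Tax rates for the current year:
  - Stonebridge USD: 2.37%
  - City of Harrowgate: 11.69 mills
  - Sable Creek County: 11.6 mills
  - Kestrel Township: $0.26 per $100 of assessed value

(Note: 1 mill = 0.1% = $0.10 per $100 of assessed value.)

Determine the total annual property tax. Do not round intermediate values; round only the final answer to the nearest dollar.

$47,256

Assessed value = $1,643,000 × 0.58 = $952,940
Stonebridge USD: $952,940 × 0.0237 = $22,584.678
City of Harrowgate: $952,940 × 0.01169 = $11,139.8686
Sable Creek County: $952,940 × 0.0116 = $11,054.104
Kestrel Township: $952,940 × 0.0026 = $2,477.644
Total = $47,256.2946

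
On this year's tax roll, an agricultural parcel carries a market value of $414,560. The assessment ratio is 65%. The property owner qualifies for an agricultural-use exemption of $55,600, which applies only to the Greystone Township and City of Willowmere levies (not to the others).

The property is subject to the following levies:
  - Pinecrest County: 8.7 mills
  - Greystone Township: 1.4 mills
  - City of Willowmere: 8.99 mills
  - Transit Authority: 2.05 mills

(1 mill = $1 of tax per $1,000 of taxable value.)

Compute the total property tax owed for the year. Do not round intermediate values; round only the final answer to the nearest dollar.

$5,119

Assessed value = $414,560 × 0.65 = $269,464
Pinecrest County: $269,464 × 0.0087 = $2,344.3368
Greystone Township: ($269,464 − $55,600) × 0.0014 = $213,864 × 0.0014 = $299.4096
City of Willowmere: ($269,464 − $55,600) × 0.00899 = $213,864 × 0.00899 = $1,922.63736
Transit Authority: $269,464 × 0.00205 = $552.4012
Total = $5,118.78496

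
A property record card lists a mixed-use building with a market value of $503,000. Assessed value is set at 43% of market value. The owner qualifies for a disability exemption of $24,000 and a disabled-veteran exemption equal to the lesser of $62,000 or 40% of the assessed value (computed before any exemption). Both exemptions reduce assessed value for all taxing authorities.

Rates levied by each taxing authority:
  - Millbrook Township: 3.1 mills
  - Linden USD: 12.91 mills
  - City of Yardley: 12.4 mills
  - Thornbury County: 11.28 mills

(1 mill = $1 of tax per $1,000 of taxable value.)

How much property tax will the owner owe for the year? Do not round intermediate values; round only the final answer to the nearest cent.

$5,171.21

Assessed value = $503,000 × 0.43 = $216,290
Disabled-veteran exemption = min($62,000, 40% × $216,290) = min($62,000, $86,516) = $62,000 (dollar cap binds)
Taxable value = $216,290 − $24,000 − $62,000 = $130,290
Millbrook Township: $130,290 × 0.0031 = $403.899
Linden USD: $130,290 × 0.01291 = $1,682.0439
City of Yardley: $130,290 × 0.0124 = $1,615.596
Thornbury County: $130,290 × 0.01128 = $1,469.6712
Total = $5,171.2101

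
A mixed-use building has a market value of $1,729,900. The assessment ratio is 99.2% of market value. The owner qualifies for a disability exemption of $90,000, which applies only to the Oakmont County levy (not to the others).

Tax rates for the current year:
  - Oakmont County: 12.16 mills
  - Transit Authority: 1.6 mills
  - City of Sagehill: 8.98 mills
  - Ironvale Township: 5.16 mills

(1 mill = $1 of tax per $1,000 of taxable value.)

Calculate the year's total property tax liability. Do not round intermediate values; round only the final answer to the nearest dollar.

$46,784

Assessed value = $1,729,900 × 0.992 = $1,716,060.8
Oakmont County: ($1,716,060.8 − $90,000) × 0.01216 = $1,626,060.8 × 0.01216 = $19,772.899328
Transit Authority: $1,716,060.8 × 0.0016 = $2,745.69728
City of Sagehill: $1,716,060.8 × 0.00898 = $15,410.225984
Ironvale Township: $1,716,060.8 × 0.00516 = $8,854.873728
Total = $46,783.69632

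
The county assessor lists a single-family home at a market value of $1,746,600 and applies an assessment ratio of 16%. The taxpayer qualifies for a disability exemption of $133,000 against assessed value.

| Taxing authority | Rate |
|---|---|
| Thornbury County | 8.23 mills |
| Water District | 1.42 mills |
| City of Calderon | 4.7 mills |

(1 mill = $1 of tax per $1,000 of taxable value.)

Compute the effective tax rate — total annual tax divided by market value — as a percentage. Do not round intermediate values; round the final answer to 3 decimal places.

0.120%

Assessed value = $1,746,600 × 0.16 = $279,456
Taxable value = $279,456 − $133,000 = $146,456
Thornbury County: $146,456 × 0.00823 = $1,205.33288
Water District: $146,456 × 0.00142 = $207.96752
City of Calderon: $146,456 × 0.0047 = $688.3432
Total tax = $2,101.6436
Effective rate = $2,101.6436 ÷ $1,746,600 = 0.120% of market value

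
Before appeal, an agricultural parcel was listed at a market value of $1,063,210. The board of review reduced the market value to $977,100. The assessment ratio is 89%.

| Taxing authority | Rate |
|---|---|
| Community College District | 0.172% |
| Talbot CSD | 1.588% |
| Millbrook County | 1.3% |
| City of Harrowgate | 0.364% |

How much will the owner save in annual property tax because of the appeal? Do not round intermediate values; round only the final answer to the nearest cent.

$2,624.08

Old assessed value = $1,063,210 × 0.89 = $946,256.9
New assessed value = $977,100 × 0.89 = $869,619
Combined rate = 0.00172 + 0.01588 + 0.013 + 0.00364 = 0.03424
Old tax = $946,256.9 × 0.03424 = $32,399.836256
New tax = $869,619 × 0.03424 = $29,775.75456
Reduction = $32,399.836256 − $29,775.75456 = $2,624.081696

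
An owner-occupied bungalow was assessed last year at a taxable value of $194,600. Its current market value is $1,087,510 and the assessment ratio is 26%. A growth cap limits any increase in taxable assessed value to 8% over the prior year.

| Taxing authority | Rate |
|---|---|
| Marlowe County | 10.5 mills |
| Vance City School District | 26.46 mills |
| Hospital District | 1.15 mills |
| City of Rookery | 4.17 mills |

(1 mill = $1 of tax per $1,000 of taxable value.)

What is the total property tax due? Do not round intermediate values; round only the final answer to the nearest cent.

Uncapped assessed value = $1,087,510 × 0.26 = $282,752.6
Cap limit = $194,600 × 1.08 = $210,168
Taxable assessed value = min($282,752.6, $210,168) = $210,168 (cap binds)
Marlowe County: $210,168 × 0.0105 = $2,206.764
Vance City School District: $210,168 × 0.02646 = $5,561.04528
Hospital District: $210,168 × 0.00115 = $241.6932
City of Rookery: $210,168 × 0.00417 = $876.40056
Total = $8,885.90304

$8,885.90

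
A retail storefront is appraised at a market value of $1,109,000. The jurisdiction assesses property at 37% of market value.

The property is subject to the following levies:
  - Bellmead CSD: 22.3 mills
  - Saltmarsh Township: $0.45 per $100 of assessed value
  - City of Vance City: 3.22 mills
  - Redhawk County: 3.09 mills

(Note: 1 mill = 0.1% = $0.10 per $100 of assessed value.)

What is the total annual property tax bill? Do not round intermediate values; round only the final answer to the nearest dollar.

$13,586

Assessed value = $1,109,000 × 0.37 = $410,330
Bellmead CSD: $410,330 × 0.0223 = $9,150.359
Saltmarsh Township: $410,330 × 0.0045 = $1,846.485
City of Vance City: $410,330 × 0.00322 = $1,321.2626
Redhawk County: $410,330 × 0.00309 = $1,267.9197
Total = $13,586.0263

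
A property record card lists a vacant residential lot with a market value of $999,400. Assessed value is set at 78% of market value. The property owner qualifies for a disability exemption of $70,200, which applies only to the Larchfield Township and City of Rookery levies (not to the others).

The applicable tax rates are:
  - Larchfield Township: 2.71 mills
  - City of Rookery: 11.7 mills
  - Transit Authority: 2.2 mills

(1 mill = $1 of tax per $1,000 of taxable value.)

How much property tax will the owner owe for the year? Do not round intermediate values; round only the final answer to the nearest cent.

$11,936.44

Assessed value = $999,400 × 0.78 = $779,532
Larchfield Township: ($779,532 − $70,200) × 0.00271 = $709,332 × 0.00271 = $1,922.28972
City of Rookery: ($779,532 − $70,200) × 0.0117 = $709,332 × 0.0117 = $8,299.1844
Transit Authority: $779,532 × 0.0022 = $1,714.9704
Total = $11,936.44452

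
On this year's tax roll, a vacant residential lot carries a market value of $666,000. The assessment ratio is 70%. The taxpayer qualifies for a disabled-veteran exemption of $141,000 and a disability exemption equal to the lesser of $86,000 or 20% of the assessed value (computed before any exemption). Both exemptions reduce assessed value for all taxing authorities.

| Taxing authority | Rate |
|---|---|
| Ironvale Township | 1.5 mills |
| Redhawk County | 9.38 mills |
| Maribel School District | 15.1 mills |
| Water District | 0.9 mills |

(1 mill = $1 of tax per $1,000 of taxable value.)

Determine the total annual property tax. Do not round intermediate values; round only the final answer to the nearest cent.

$6,429.70

Assessed value = $666,000 × 0.7 = $466,200
Disability exemption = min($86,000, 20% × $466,200) = min($86,000, $93,240) = $86,000 (dollar cap binds)
Taxable value = $466,200 − $141,000 − $86,000 = $239,200
Ironvale Township: $239,200 × 0.0015 = $358.8
Redhawk County: $239,200 × 0.00938 = $2,243.696
Maribel School District: $239,200 × 0.0151 = $3,611.92
Water District: $239,200 × 0.0009 = $215.28
Total = $6,429.696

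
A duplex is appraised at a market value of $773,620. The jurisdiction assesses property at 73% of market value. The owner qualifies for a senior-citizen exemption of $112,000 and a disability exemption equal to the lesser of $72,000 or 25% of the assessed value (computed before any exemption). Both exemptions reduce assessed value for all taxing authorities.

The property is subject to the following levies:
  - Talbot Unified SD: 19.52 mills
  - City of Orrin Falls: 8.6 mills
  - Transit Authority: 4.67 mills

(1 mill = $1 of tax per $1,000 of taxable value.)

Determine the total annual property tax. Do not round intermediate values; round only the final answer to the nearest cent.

$12,484.55

Assessed value = $773,620 × 0.73 = $564,742.6
Disability exemption = min($72,000, 25% × $564,742.6) = min($72,000, $141,185.65) = $72,000 (dollar cap binds)
Taxable value = $564,742.6 − $112,000 − $72,000 = $380,742.6
Talbot Unified SD: $380,742.6 × 0.01952 = $7,432.095552
City of Orrin Falls: $380,742.6 × 0.0086 = $3,274.38636
Transit Authority: $380,742.6 × 0.00467 = $1,778.067942
Total = $12,484.549854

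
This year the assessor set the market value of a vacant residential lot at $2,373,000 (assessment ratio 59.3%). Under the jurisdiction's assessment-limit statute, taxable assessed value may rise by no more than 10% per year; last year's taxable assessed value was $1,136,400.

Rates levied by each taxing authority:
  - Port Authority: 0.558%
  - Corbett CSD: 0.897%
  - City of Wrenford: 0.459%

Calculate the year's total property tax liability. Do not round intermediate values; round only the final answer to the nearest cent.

Uncapped assessed value = $2,373,000 × 0.593 = $1,407,189
Cap limit = $1,136,400 × 1.1 = $1,250,040
Taxable assessed value = min($1,407,189, $1,250,040) = $1,250,040 (cap binds)
Port Authority: $1,250,040 × 0.00558 = $6,975.2232
Corbett CSD: $1,250,040 × 0.00897 = $11,212.8588
City of Wrenford: $1,250,040 × 0.00459 = $5,737.6836
Total = $23,925.7656

$23,925.77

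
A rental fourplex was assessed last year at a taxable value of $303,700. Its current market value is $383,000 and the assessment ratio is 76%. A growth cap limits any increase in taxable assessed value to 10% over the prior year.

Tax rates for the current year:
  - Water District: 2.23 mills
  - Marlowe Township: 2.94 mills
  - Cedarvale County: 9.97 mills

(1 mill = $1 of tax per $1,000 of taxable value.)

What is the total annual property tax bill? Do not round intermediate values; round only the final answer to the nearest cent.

Uncapped assessed value = $383,000 × 0.76 = $291,080
Cap limit = $303,700 × 1.1 = $334,070
Taxable assessed value = min($291,080, $334,070) = $291,080 (cap does not bind)
Water District: $291,080 × 0.00223 = $649.1084
Marlowe Township: $291,080 × 0.00294 = $855.7752
Cedarvale County: $291,080 × 0.00997 = $2,902.0676
Total = $4,406.9512

$4,406.95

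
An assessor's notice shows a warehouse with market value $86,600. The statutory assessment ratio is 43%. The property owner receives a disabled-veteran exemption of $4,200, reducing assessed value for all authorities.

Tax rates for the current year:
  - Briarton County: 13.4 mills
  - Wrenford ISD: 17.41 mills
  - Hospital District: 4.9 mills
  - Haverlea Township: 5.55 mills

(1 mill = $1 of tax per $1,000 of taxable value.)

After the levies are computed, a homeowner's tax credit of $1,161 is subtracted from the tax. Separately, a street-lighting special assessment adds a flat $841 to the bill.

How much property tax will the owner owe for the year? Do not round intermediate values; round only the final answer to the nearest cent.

Assessed value = $86,600 × 0.43 = $37,238
Taxable value = $37,238 − $4,200 = $33,038
Briarton County: $33,038 × 0.0134 = $442.7092
Wrenford ISD: $33,038 × 0.01741 = $575.19158
Hospital District: $33,038 × 0.0049 = $161.8862
Haverlea Township: $33,038 × 0.00555 = $183.3609
Levies subtotal = $1,363.14788
After credit = $1,363.14788 − $1,161 = $202.14788
Total = $202.14788 + $841 = $1,043.14788

$1,043.15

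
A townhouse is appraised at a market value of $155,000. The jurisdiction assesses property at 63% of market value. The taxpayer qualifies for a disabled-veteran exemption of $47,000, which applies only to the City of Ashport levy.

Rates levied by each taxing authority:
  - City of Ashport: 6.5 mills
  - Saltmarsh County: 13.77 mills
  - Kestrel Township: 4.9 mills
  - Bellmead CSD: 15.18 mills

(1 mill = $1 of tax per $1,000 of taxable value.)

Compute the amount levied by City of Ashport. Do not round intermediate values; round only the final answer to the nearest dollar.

Assessed value = $155,000 × 0.63 = $97,650
City of Ashport taxable value = $97,650 − $47,000 = $50,650
City of Ashport levy = $50,650 × 0.0065 = $329.225

$329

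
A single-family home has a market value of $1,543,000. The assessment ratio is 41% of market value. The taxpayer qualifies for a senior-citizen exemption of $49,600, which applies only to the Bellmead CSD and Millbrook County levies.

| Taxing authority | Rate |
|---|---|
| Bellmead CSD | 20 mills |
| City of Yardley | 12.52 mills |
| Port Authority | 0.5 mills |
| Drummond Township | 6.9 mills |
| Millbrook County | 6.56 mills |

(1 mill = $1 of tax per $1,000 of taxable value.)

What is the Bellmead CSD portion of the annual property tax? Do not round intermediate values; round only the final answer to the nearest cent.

$11,660.60

Assessed value = $1,543,000 × 0.41 = $632,630
Bellmead CSD taxable value = $632,630 − $49,600 = $583,030
Bellmead CSD levy = $583,030 × 0.02 = $11,660.6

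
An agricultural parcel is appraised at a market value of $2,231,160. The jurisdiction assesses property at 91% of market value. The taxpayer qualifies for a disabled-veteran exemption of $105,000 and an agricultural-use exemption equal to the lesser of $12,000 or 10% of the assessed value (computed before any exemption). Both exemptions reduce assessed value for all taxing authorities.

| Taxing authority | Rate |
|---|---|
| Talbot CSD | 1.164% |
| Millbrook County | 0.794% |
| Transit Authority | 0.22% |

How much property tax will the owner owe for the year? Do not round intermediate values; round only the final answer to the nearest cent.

Assessed value = $2,231,160 × 0.91 = $2,030,355.6
Agricultural-use exemption = min($12,000, 10% × $2,030,355.6) = min($12,000, $203,035.56) = $12,000 (dollar cap binds)
Taxable value = $2,030,355.6 − $105,000 − $12,000 = $1,913,355.6
Talbot CSD: $1,913,355.6 × 0.01164 = $22,271.459184
Millbrook County: $1,913,355.6 × 0.00794 = $15,192.043464
Transit Authority: $1,913,355.6 × 0.0022 = $4,209.38232
Total = $41,672.884968

$41,672.88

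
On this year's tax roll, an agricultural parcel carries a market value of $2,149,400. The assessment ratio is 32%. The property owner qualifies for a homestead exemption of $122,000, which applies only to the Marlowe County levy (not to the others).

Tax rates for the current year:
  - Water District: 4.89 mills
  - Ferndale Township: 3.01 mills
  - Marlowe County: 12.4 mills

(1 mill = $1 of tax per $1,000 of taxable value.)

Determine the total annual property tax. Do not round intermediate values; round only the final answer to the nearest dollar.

Assessed value = $2,149,400 × 0.32 = $687,808
Water District: $687,808 × 0.00489 = $3,363.38112
Ferndale Township: $687,808 × 0.00301 = $2,070.30208
Marlowe County: ($687,808 − $122,000) × 0.0124 = $565,808 × 0.0124 = $7,016.0192
Total = $12,449.7024

$12,450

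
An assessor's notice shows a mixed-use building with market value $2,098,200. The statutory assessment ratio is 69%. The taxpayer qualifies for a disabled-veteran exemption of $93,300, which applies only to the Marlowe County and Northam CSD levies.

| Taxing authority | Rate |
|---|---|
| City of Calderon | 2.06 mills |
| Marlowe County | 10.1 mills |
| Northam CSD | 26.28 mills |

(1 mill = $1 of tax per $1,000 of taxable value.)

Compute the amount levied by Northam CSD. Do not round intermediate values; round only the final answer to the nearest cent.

Assessed value = $2,098,200 × 0.69 = $1,447,758
Northam CSD taxable value = $1,447,758 − $93,300 = $1,354,458
Northam CSD levy = $1,354,458 × 0.02628 = $35,595.15624

$35,595.16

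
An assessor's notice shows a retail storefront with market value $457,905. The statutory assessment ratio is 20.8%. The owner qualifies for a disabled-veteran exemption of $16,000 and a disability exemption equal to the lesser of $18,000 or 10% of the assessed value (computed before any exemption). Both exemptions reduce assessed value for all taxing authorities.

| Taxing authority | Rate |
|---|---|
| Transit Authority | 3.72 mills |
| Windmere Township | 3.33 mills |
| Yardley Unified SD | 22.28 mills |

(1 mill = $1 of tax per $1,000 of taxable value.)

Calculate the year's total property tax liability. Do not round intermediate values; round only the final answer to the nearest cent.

Assessed value = $457,905 × 0.208 = $95,244.24
Disability exemption = min($18,000, 10% × $95,244.24) = min($18,000, $9,524.424) = $9,524.424 (percentage binds)
Taxable value = $95,244.24 − $16,000 − $9,524.424 = $69,719.816
Transit Authority: $69,719.816 × 0.00372 = $259.35771552
Windmere Township: $69,719.816 × 0.00333 = $232.16698728
Yardley Unified SD: $69,719.816 × 0.02228 = $1,553.35750048
Total = $2,044.88220328

$2,044.88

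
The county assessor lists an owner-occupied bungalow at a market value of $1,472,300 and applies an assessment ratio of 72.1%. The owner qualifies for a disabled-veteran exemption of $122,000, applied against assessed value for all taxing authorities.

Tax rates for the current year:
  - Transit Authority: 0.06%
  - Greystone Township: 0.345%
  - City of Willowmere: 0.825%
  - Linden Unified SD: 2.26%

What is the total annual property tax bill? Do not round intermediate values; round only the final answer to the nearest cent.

Assessed value = $1,472,300 × 0.721 = $1,061,528.3
Taxable value = $1,061,528.3 − $122,000 = $939,528.3
Transit Authority: $939,528.3 × 0.0006 = $563.71698
Greystone Township: $939,528.3 × 0.00345 = $3,241.372635
City of Willowmere: $939,528.3 × 0.00825 = $7,751.108475
Linden Unified SD: $939,528.3 × 0.0226 = $21,233.33958
Total = $563.71698 + $3,241.372635 + $7,751.108475 + $21,233.33958 = $32,789.53767

$32,789.54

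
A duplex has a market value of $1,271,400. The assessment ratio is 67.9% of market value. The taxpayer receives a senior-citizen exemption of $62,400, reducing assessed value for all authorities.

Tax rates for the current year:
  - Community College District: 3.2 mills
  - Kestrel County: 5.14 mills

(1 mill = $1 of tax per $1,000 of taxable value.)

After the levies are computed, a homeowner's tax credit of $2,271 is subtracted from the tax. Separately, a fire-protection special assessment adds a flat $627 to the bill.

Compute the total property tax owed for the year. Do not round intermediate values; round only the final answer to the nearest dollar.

Assessed value = $1,271,400 × 0.679 = $863,280.6
Taxable value = $863,280.6 − $62,400 = $800,880.6
Community College District: $800,880.6 × 0.0032 = $2,562.81792
Kestrel County: $800,880.6 × 0.00514 = $4,116.526284
Levies subtotal = $6,679.344204
After credit = $6,679.344204 − $2,271 = $4,408.344204
Total = $4,408.344204 + $627 = $5,035.344204

$5,035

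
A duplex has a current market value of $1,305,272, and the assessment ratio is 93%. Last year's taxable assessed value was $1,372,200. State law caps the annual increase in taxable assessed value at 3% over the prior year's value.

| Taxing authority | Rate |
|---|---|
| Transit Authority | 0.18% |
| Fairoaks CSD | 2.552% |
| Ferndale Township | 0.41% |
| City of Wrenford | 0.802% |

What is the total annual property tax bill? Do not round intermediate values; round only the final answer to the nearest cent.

Uncapped assessed value = $1,305,272 × 0.93 = $1,213,902.96
Cap limit = $1,372,200 × 1.03 = $1,413,366
Taxable assessed value = min($1,213,902.96, $1,413,366) = $1,213,902.96 (cap does not bind)
Transit Authority: $1,213,902.96 × 0.0018 = $2,185.025328
Fairoaks CSD: $1,213,902.96 × 0.02552 = $30,978.8035392
Ferndale Township: $1,213,902.96 × 0.0041 = $4,977.002136
City of Wrenford: $1,213,902.96 × 0.00802 = $9,735.5017392
Total = $47,876.3327424

$47,876.33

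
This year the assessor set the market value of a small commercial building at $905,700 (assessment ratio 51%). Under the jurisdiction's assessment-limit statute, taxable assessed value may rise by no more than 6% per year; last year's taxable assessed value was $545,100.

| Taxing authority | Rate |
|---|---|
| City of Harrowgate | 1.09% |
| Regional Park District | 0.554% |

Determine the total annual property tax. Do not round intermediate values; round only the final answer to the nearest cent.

$7,593.75

Uncapped assessed value = $905,700 × 0.51 = $461,907
Cap limit = $545,100 × 1.06 = $577,806
Taxable assessed value = min($461,907, $577,806) = $461,907 (cap does not bind)
City of Harrowgate: $461,907 × 0.0109 = $5,034.7863
Regional Park District: $461,907 × 0.00554 = $2,558.96478
Total = $7,593.75108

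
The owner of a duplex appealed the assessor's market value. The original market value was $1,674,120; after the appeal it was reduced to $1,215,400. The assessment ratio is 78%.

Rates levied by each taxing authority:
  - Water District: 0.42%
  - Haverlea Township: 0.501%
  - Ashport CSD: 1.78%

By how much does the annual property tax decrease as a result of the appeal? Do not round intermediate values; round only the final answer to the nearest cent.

Old assessed value = $1,674,120 × 0.78 = $1,305,813.6
New assessed value = $1,215,400 × 0.78 = $948,012
Combined rate = 0.0042 + 0.00501 + 0.0178 = 0.02701
Old tax = $1,305,813.6 × 0.02701 = $35,270.025336
New tax = $948,012 × 0.02701 = $25,605.80412
Reduction = $35,270.025336 − $25,605.80412 = $9,664.221216

$9,664.22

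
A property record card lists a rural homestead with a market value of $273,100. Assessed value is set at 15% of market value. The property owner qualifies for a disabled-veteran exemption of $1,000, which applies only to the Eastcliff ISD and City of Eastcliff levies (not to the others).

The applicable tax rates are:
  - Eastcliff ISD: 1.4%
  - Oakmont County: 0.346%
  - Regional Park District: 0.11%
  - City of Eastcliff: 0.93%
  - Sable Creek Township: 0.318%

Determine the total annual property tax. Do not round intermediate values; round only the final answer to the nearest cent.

$1,248.25

Assessed value = $273,100 × 0.15 = $40,965
Eastcliff ISD: ($40,965 − $1,000) × 0.014 = $39,965 × 0.014 = $559.51
Oakmont County: $40,965 × 0.00346 = $141.7389
Regional Park District: $40,965 × 0.0011 = $45.0615
City of Eastcliff: ($40,965 − $1,000) × 0.0093 = $39,965 × 0.0093 = $371.6745
Sable Creek Township: $40,965 × 0.00318 = $130.2687
Total = $1,248.2536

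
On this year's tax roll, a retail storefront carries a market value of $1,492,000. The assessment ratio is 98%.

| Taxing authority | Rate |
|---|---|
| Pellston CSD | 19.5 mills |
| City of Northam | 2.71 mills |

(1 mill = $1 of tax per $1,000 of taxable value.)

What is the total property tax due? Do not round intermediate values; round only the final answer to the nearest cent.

$32,474.57

Assessed value = $1,492,000 × 0.98 = $1,462,160
Pellston CSD: $1,462,160 × 0.0195 = $28,512.12
City of Northam: $1,462,160 × 0.00271 = $3,962.4536
Total = $28,512.12 + $3,962.4536 = $32,474.5736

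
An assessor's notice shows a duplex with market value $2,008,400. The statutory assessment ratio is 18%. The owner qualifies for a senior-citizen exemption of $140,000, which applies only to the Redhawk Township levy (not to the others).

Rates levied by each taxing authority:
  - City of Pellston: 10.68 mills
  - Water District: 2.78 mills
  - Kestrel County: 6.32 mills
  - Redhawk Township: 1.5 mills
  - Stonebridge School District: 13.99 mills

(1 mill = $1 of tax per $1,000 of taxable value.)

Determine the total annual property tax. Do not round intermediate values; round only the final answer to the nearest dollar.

Assessed value = $2,008,400 × 0.18 = $361,512
City of Pellston: $361,512 × 0.01068 = $3,860.94816
Water District: $361,512 × 0.00278 = $1,005.00336
Kestrel County: $361,512 × 0.00632 = $2,284.75584
Redhawk Township: ($361,512 − $140,000) × 0.0015 = $221,512 × 0.0015 = $332.268
Stonebridge School District: $361,512 × 0.01399 = $5,057.55288
Total = $12,540.52824

$12,541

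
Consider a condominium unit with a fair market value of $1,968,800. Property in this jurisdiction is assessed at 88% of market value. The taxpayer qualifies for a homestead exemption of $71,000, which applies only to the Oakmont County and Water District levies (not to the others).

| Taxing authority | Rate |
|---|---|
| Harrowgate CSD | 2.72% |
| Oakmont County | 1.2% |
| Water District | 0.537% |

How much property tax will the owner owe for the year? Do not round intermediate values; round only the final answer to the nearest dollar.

Assessed value = $1,968,800 × 0.88 = $1,732,544
Harrowgate CSD: $1,732,544 × 0.0272 = $47,125.1968
Oakmont County: ($1,732,544 − $71,000) × 0.012 = $1,661,544 × 0.012 = $19,938.528
Water District: ($1,732,544 − $71,000) × 0.00537 = $1,661,544 × 0.00537 = $8,922.49128
Total = $75,986.21608

$75,986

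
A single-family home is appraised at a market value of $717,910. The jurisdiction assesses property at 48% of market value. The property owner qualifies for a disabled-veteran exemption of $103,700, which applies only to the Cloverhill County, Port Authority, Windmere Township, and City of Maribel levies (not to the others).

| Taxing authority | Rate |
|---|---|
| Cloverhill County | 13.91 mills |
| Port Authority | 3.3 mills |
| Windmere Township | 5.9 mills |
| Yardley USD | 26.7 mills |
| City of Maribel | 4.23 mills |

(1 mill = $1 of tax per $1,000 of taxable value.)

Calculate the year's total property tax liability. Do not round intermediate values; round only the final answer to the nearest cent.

Assessed value = $717,910 × 0.48 = $344,596.8
Cloverhill County: ($344,596.8 − $103,700) × 0.01391 = $240,896.8 × 0.01391 = $3,350.874488
Port Authority: ($344,596.8 − $103,700) × 0.0033 = $240,896.8 × 0.0033 = $794.95944
Windmere Township: ($344,596.8 − $103,700) × 0.0059 = $240,896.8 × 0.0059 = $1,421.29112
Yardley USD: $344,596.8 × 0.0267 = $9,200.73456
City of Maribel: ($344,596.8 − $103,700) × 0.00423 = $240,896.8 × 0.00423 = $1,018.993464
Total = $15,786.853072

$15,786.85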